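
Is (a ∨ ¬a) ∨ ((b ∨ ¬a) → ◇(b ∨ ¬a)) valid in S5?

Tableau for the negation ¬((a ∨ ¬a) ∨ ((b ∨ ¬a) → ◇(b ∨ ¬a))):
1. ¬((a ∨ ¬a) ∨ ((b ∨ ¬a) → ◇(b ∨ ¬a))), 0
2. ¬(a ∨ ¬a), 0
3. ¬((b ∨ ¬a) → ◇(b ∨ ¬a)), 0
4. ¬a, 0
5. a, 0
Accessibility: 0R0
Branch closes: a and ¬a both at 0.
All branches of the negation close; one closing branch shown above.

Valid in S5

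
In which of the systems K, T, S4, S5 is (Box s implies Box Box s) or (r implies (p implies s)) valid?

T, S4, S5

K-tableau for the negation not ((Box s implies Box Box s) or (r implies (p implies s))):
1. not ((Box s implies Box Box s) or (r implies (p implies s))), w0
2. not (Box s implies Box Box s), w0
3. not (r implies (p implies s)), w0
4. Box s, w0
5. not Box Box s, w0
6. r, w0
7. not (p implies s), w0
8. p, w0
9. not s, w0
10. not Box s, w1
11. s, w1
12. not s, w2
Accessibility: w0Rw1, w1Rw2
Complete open branch: countermodel on a K-frame, so not valid in K.
T-tableau for the negation not ((Box s implies Box Box s) or (r implies (p implies s))):
1. not ((Box s implies Box Box s) or (r implies (p implies s))), w0
2. not (Box s implies Box Box s), w0
3. not (r implies (p implies s)), w0
4. Box s, w0
5. not Box Box s, w0
6. r, w0
7. not (p implies s), w0
8. p, w0
9. not s, w0
10. s, w0
Accessibility: w0Rw0
Branch closes: s and not s both at w0.
Every branch closes (one shown): valid in T, hence also in S4, S5 (every theorem of T is a theorem of S4 and S5).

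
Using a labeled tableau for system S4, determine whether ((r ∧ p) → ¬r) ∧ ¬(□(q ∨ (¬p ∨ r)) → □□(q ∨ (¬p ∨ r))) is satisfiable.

1. ((r ∧ p) → ¬r) ∧ ¬(□(q ∨ (¬p ∨ r)) → □□(q ∨ (¬p ∨ r))), 0
2. (r ∧ p) → ¬r, 0   [∧-rule on 1]
3. ¬(□(q ∨ (¬p ∨ r)) → □□(q ∨ (¬p ∨ r))), 0   [∧-rule on 1]
4. □(q ∨ (¬p ∨ r)), 0   [¬→-rule on 3]
5. ¬□□(q ∨ (¬p ∨ r)), 0   [¬→-rule on 3]
6. q ∨ (¬p ∨ r), 0   [□-rule on 4 via 0R0]
7. ¬(r ∧ p), 0   [→-rule on 2 (branches; this branch)]
8. ¬p ∨ r, 0   [∨-rule on 6 (branches; this branch)]
9. ¬p, 0   [¬∧-rule on 7 (branches; this branch)]
10. r, 0   [∨-rule on 8 (branches; this branch)]
11. ¬□(q ∨ (¬p ∨ r)), 1   [¬□-rule on 5: fresh world 1, 0R1]
12. q ∨ (¬p ∨ r), 1   [□-rule on 4 via 0R1]
13. ¬p ∨ r, 1   [∨-rule on 12 (branches; this branch)]
14. r, 1   [∨-rule on 13 (branches; this branch)]
15. ¬(q ∨ (¬p ∨ r)), 2   [¬□-rule on 11: fresh world 2, 1R2]
16. ¬q, 2   [¬∨-rule on 15]
17. ¬(¬p ∨ r), 2   [¬∨-rule on 15]
18. p, 2   [¬∨-rule on 17]
19. ¬r, 2   [¬∨-rule on 17]
20. q ∨ (¬p ∨ r), 2   [□-rule on 4 via 0R2]
21. ¬p ∨ r, 2   [∨-rule on 20 (branches; this branch)]
22. r, 2   [∨-rule on 21 (branches; this branch)]
Accessibility: 0R0, 0R1, 0R2, 1R1, 1R2, 2R2
Branch closes: r and ¬r both at 2.
All branches of the tableau close; one closing branch shown above.

Unsatisfiable (every branch closes)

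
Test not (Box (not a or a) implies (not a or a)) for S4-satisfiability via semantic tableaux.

Unsatisfiable (every branch closes)

1. not (Box (not a or a) implies (not a or a)), u
2. Box (not a or a), u   [neg-implies-rule on 1]
3. not (not a or a), u   [neg-implies-rule on 1]
4. a, u   [neg-or-rule on 3]
5. not a, u   [neg-or-rule on 3]
Accessibility: uRu
Branch closes: a and not a both at u.
Every branch closes; the branch above is one of them.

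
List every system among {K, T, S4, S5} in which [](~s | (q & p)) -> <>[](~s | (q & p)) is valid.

T, S4, S5

T-tableau for the negation ~([](~s | (q & p)) -> <>[](~s | (q & p))):
1. ~([](~s | (q & p)) -> <>[](~s | (q & p))), 0
2. [](~s | (q & p)), 0
3. ~<>[](~s | (q & p)), 0
4. ~s | (q & p), 0
5. ~[](~s | (q & p)), 0
6. q & p, 0
7. q, 0
8. p, 0
9. ~(~s | (q & p)), 1
10. s, 1
11. ~(q & p), 1
12. ~s | (q & p), 1
13. ~[](~s | (q & p)), 1
14. ~p, 1
15. q & p, 1
16. q, 1
17. p, 1
Accessibility: 0R0, 0R1, 1R1
Branch closes: p and ~p both at 1.
Every branch closes (one shown): valid in T, hence also in S4, S5 (every theorem of T is a theorem of S4 and S5).
K-tableau for the negation ~([](~s | (q & p)) -> <>[](~s | (q & p))):
1. ~([](~s | (q & p)) -> <>[](~s | (q & p))), 0
2. [](~s | (q & p)), 0
3. ~<>[](~s | (q & p)), 0
Complete open branch: countermodel on a K-frame, so not valid in K.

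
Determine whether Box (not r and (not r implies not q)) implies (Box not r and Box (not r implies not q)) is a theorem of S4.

Valid

Tableau for the negation not (Box (not r and (not r implies not q)) implies (Box not r and Box (not r implies not q))):
1. not (Box (not r and (not r implies not q)) implies (Box not r and Box (not r implies not q))), 0
2. Box (not r and (not r implies not q)), 0   [neg-implies-rule on 1]
3. not (Box not r and Box (not r implies not q)), 0   [neg-implies-rule on 1]
4. not r and (not r implies not q), 0   [Box-rule on 2 via 0R0]
5. not r, 0   [and-rule on 4]
6. not r implies not q, 0   [and-rule on 4]
7. not Box (not r implies not q), 0   [neg-and-rule on 3 (branches; this branch)]
8. not q, 0   [implies-rule on 6 (branches; this branch)]
9. not (not r implies not q), 1   [neg-Box-rule on 7: fresh world 1, 0R1]
10. not r, 1   [neg-implies-rule on 9]
11. q, 1   [neg-implies-rule on 9]
12. not r and (not r implies not q), 1   [Box-rule on 2 via 0R1]
13. not r implies not q, 1   [and-rule on 12]
14. not q, 1   [implies-rule on 13 (branches; this branch)]
Accessibility: 0R0, 0R1, 1R1
Branch closes: q and not q both at 1.
All branches of the negation close; one closing branch shown above.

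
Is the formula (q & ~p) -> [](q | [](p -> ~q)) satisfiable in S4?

1. (q & ~p) -> [](q | [](p -> ~q)), w0
2. [](q | [](p -> ~q)), w0   [->-rule on 1 (branches; this branch)]
3. q | [](p -> ~q), w0   [[]-rule on 2 via w0Rw0]
4. [](p -> ~q), w0   [|-rule on 3 (branches; this branch)]
5. p -> ~q, w0   [[]-rule on 4 via w0Rw0]
6. ~q, w0   [->-rule on 5 (branches; this branch)]
Accessibility: w0Rw0

Satisfiable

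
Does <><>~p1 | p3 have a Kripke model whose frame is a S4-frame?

1. <><>~p1 | p3, w0
2. p3, w0   [|-rule on 1 (branches; this branch)]
Accessibility: w0Rw0

Satisfiable (open branch found)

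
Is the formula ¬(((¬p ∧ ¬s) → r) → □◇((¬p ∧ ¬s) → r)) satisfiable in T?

1. ¬(((¬p ∧ ¬s) → r) → □◇((¬p ∧ ¬s) → r)), 0
2. (¬p ∧ ¬s) → r, 0
3. ¬□◇((¬p ∧ ¬s) → r), 0
4. r, 0
5. ¬◇((¬p ∧ ¬s) → r), 1
6. ¬((¬p ∧ ¬s) → r), 1
7. ¬p ∧ ¬s, 1
8. ¬r, 1
9. ¬p, 1
10. ¬s, 1
Accessibility: 0R0, 0R1, 1R1

Satisfiable (open branch found)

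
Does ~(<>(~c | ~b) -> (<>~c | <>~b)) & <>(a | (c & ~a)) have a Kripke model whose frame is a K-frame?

No, unsatisfiable

1. ~(<>(~c | ~b) -> (<>~c | <>~b)) & <>(a | (c & ~a)), u
2. ~(<>(~c | ~b) -> (<>~c | <>~b)), u   [&-rule on 1]
3. <>(a | (c & ~a)), u   [&-rule on 1]
4. <>(~c | ~b), u   [~->-rule on 2]
5. ~(<>~c | <>~b), u   [~->-rule on 2]
6. ~<>~c, u   [~|-rule on 5]
7. ~<>~b, u   [~|-rule on 5]
8. a | (c & ~a), v   [<>-rule on 3: fresh world v, uRv]
9. c, v   [~<>-rule on 6 via uRv]
10. b, v   [~<>-rule on 7 via uRv]
11. c & ~a, v   [|-rule on 8 (branches; this branch)]
12. ~a, v   [&-rule on 11]
13. ~c | ~b, w   [<>-rule on 4: fresh world w, uRw]
14. c, w   [~<>-rule on 6 via uRw]
15. b, w   [~<>-rule on 7 via uRw]
16. ~b, w   [|-rule on 13 (branches; this branch)]
Accessibility: uRv, uRw
Branch closes: b and ~b both at w.
(One branch shown.) All branches close.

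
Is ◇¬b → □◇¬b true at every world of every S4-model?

Tableau for the negation ¬(◇¬b → □◇¬b):
1. ¬(◇¬b → □◇¬b), 0
2. ◇¬b, 0   [¬→-rule on 1]
3. ¬□◇¬b, 0   [¬→-rule on 1]
4. ¬b, 1   [◇-rule on 2: fresh world 1, 0R1]
5. ¬◇¬b, 2   [¬□-rule on 3: fresh world 2, 0R2]
6. b, 2   [¬◇-rule on 5 via 2R2]
Accessibility: 0R0, 0R1, 0R2, 1R1, 2R2
The negation has an open branch (countermodel exists).

Not valid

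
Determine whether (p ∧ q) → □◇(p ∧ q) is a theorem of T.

Tableau for the negation ¬((p ∧ q) → □◇(p ∧ q)):
1. ¬((p ∧ q) → □◇(p ∧ q)), 0
2. p ∧ q, 0   [¬→-rule on 1]
3. ¬□◇(p ∧ q), 0   [¬→-rule on 1]
4. p, 0   [∧-rule on 2]
5. q, 0   [∧-rule on 2]
6. ¬◇(p ∧ q), 1   [¬□-rule on 3: fresh world 1, 0R1]
7. ¬(p ∧ q), 1   [¬◇-rule on 6 via 1R1]
8. ¬q, 1   [¬∧-rule on 7 (branches; this branch)]
Accessibility: 0R0, 0R1, 1R1
The negation has an open branch (countermodel exists).

Not valid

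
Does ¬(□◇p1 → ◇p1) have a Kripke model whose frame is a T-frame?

1. ¬(□◇p1 → ◇p1), 0
2. □◇p1, 0   [¬→-rule on 1]
3. ¬◇p1, 0   [¬→-rule on 1]
4. ◇p1, 0   [□-rule on 2 via 0R0]
5. ¬p1, 0   [¬◇-rule on 3 via 0R0]
6. p1, 1   [◇-rule on 4: fresh world 1, 0R1]
7. ◇p1, 1   [□-rule on 2 via 0R1]
8. ¬p1, 1   [¬◇-rule on 3 via 0R1]
Accessibility: 0R0, 0R1, 1R1
Branch closes: p1 and ¬p1 both at 1.
All branches of the tableau close; one closing branch shown above.

No, unsatisfiable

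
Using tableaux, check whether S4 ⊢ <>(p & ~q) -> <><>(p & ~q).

Tableau for the negation ~(<>(p & ~q) -> <><>(p & ~q)):
1. ~(<>(p & ~q) -> <><>(p & ~q)), 0
2. <>(p & ~q), 0
3. ~<><>(p & ~q), 0
4. ~<>(p & ~q), 0
5. ~(p & ~q), 0
6. q, 0
7. p & ~q, 1
8. p, 1
9. ~q, 1
10. ~<>(p & ~q), 1
11. ~(p & ~q), 1
12. q, 1
Accessibility: 0R0, 0R1, 1R1
Branch closes: q and ~q both at 1.
All branches of the negation close; one closing branch shown above.

Valid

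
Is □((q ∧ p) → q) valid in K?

Tableau for the negation ¬□((q ∧ p) → q):
1. ¬□((q ∧ p) → q), w0
2. ¬((q ∧ p) → q), w1
3. q ∧ p, w1
4. ¬q, w1
5. q, w1
6. p, w1
Accessibility: w0Rw1
Branch closes: q and ¬q both at w1.
All branches of the negation close; one closing branch shown above.

Valid in K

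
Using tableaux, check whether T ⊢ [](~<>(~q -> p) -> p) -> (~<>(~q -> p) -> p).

Valid

Tableau for the negation ~([](~<>(~q -> p) -> p) -> (~<>(~q -> p) -> p)):
1. ~([](~<>(~q -> p) -> p) -> (~<>(~q -> p) -> p)), 0
2. [](~<>(~q -> p) -> p), 0   [~->-rule on 1]
3. ~(~<>(~q -> p) -> p), 0   [~->-rule on 1]
4. ~<>(~q -> p), 0   [~->-rule on 3]
5. ~p, 0   [~->-rule on 3]
6. ~<>(~q -> p) -> p, 0   [[]-rule on 2 via 0R0]
7. ~(~q -> p), 0   [~<>-rule on 4 via 0R0]
8. ~q, 0   [~->-rule on 7]
9. <>(~q -> p), 0   [->-rule on 6 (branches; this branch)]
10. ~q -> p, 1   [<>-rule on 9: fresh world 1, 0R1]
11. ~<>(~q -> p) -> p, 1   [[]-rule on 2 via 0R1]
12. ~(~q -> p), 1   [~<>-rule on 4 via 0R1]
13. ~q, 1   [~->-rule on 12]
14. ~p, 1   [~->-rule on 12]
15. p, 1   [->-rule on 10 (branches; this branch)]
Accessibility: 0R0, 0R1, 1R1
Branch closes: p and ~p both at 1.
All branches of the negation close; one closing branch shown above.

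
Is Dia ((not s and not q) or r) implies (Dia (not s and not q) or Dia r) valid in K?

Yes, valid

Tableau for the negation not (Dia ((not s and not q) or r) implies (Dia (not s and not q) or Dia r)):
1. not (Dia ((not s and not q) or r) implies (Dia (not s and not q) or Dia r)), u
2. Dia ((not s and not q) or r), u
3. not (Dia (not s and not q) or Dia r), u
4. not Dia (not s and not q), u
5. not Dia r, u
6. (not s and not q) or r, v
7. not (not s and not q), v
8. not r, v
9. not s and not q, v
10. not s, v
11. not q, v
12. q, v
Accessibility: uRv
Branch closes: q and not q both at v.
All branches of the negation close; one closing branch shown above.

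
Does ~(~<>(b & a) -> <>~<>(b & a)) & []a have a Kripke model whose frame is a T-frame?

1. ~(~<>(b & a) -> <>~<>(b & a)) & []a, 0
2. ~(~<>(b & a) -> <>~<>(b & a)), 0
3. []a, 0
4. ~<>(b & a), 0
5. ~<>~<>(b & a), 0
6. a, 0
7. ~(b & a), 0
8. <>(b & a), 0
9. ~b, 0
10. b & a, 1
11. b, 1
12. a, 1
13. ~(b & a), 1
14. <>(b & a), 1
15. ~a, 1
Accessibility: 0R0, 0R1, 1R1
Branch closes: a and ~a both at 1.
All branches of the tableau close; one closing branch shown above.

Unsatisfiable (every branch closes)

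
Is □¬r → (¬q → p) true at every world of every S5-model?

Tableau for the negation ¬(□¬r → (¬q → p)):
1. ¬(□¬r → (¬q → p)), w0
2. □¬r, w0
3. ¬(¬q → p), w0
4. ¬q, w0
5. ¬p, w0
6. ¬r, w0
Accessibility: w0Rw0
The negation has an open branch (countermodel exists).

No, not valid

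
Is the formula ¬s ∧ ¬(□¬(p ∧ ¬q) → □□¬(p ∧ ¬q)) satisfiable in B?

Satisfiable (open branch found)

1. ¬s ∧ ¬(□¬(p ∧ ¬q) → □□¬(p ∧ ¬q)), 0
2. ¬s, 0   [∧-rule on 1]
3. ¬(□¬(p ∧ ¬q) → □□¬(p ∧ ¬q)), 0   [∧-rule on 1]
4. □¬(p ∧ ¬q), 0   [¬→-rule on 3]
5. ¬□□¬(p ∧ ¬q), 0   [¬→-rule on 3]
6. ¬(p ∧ ¬q), 0   [□-rule on 4 via 0R0]
7. q, 0   [¬∧-rule on 6 (branches; this branch)]
8. ¬□¬(p ∧ ¬q), 1   [¬□-rule on 5: fresh world 1, 0R1]
9. ¬(p ∧ ¬q), 1   [□-rule on 4 via 0R1]
10. q, 1   [¬∧-rule on 9 (branches; this branch)]
11. p ∧ ¬q, 2   [¬□-rule on 8: fresh world 2, 1R2]
12. p, 2   [∧-rule on 11]
13. ¬q, 2   [∧-rule on 11]
Accessibility: 0R0, 0R1, 1R0, 1R1, 1R2, 2R1, 2R2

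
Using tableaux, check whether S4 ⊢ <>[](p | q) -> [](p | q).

Not valid

Tableau for the negation ~(<>[](p | q) -> [](p | q)):
1. ~(<>[](p | q) -> [](p | q)), 0
2. <>[](p | q), 0   [~->-rule on 1]
3. ~[](p | q), 0   [~->-rule on 1]
4. [](p | q), 1   [<>-rule on 2: fresh world 1, 0R1]
5. p | q, 1   [[]-rule on 4 via 1R1]
6. q, 1   [|-rule on 5 (branches; this branch)]
7. ~(p | q), 2   [~[]-rule on 3: fresh world 2, 0R2]
8. ~p, 2   [~|-rule on 7]
9. ~q, 2   [~|-rule on 7]
Accessibility: 0R0, 0R1, 0R2, 1R1, 2R2
The negation has an open branch (countermodel exists).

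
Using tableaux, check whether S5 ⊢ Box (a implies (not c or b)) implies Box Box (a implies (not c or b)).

Tableau for the negation not (Box (a implies (not c or b)) implies Box Box (a implies (not c or b))):
1. not (Box (a implies (not c or b)) implies Box Box (a implies (not c or b))), 0
2. Box (a implies (not c or b)), 0
3. not Box Box (a implies (not c or b)), 0
4. a implies (not c or b), 0
5. not c or b, 0
6. b, 0
7. not Box (a implies (not c or b)), 1
8. a implies (not c or b), 1
9. not c or b, 1
10. b, 1
11. not (a implies (not c or b)), 2
12. a, 2
13. not (not c or b), 2
14. c, 2
15. not b, 2
16. a implies (not c or b), 2
17. not c or b, 2
18. b, 2
Accessibility: 0R0, 0R1, 0R2, 1R0, 1R1, 1R2, 2R0, 2R1, 2R2
Branch closes: b and not b both at 2.
All branches of the negation close; one closing branch shown above.

Valid in S5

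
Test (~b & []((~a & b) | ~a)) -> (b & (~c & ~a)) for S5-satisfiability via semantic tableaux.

Satisfiable

1. (~b & []((~a & b) | ~a)) -> (b & (~c & ~a)), w0
2. b & (~c & ~a), w0   [->-rule on 1 (branches; this branch)]
3. b, w0   [&-rule on 2]
4. ~c & ~a, w0   [&-rule on 2]
5. ~c, w0   [&-rule on 4]
6. ~a, w0   [&-rule on 4]
Accessibility: w0Rw0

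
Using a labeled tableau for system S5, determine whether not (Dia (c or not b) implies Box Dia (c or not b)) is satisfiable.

1. not (Dia (c or not b) implies Box Dia (c or not b)), u
2. Dia (c or not b), u
3. not Box Dia (c or not b), u
4. c or not b, v
5. not b, v
6. not Dia (c or not b), w
7. not (c or not b), u
8. not c, u
9. b, u
10. not (c or not b), v
11. not c, v
12. b, v
Accessibility: uRu, uRv, uRw, vRu, vRv, vRw, wRu, wRv, wRw
Branch closes: b and not b both at v.
All branches of the tableau close; one closing branch shown above.

No, unsatisfiable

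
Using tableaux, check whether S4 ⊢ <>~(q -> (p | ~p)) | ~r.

Not valid

Tableau for the negation ~(<>~(q -> (p | ~p)) | ~r):
1. ~(<>~(q -> (p | ~p)) | ~r), u
2. ~<>~(q -> (p | ~p)), u
3. r, u
4. q -> (p | ~p), u
5. p | ~p, u
6. ~p, u
Accessibility: uRu
The negation has an open branch (countermodel exists).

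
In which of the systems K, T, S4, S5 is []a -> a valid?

T-tableau for the negation ~([]a -> a):
1. ~([]a -> a), u
2. []a, u   [~->-rule on 1]
3. ~a, u   [~->-rule on 1]
4. a, u   [[]-rule on 2 via uRu]
Accessibility: uRu
Branch closes: a and ~a both at u.
Every branch closes (one shown): valid in T, hence also in S4, S5 (every theorem of T is a theorem of S4 and S5).
K-tableau for the negation ~([]a -> a):
1. ~([]a -> a), u
2. []a, u   [~->-rule on 1]
3. ~a, u   [~->-rule on 1]
Complete open branch: countermodel on a K-frame, so not valid in K.

T, S4, S5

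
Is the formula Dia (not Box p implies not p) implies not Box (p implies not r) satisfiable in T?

Satisfiable (open branch found)

1. Dia (not Box p implies not p) implies not Box (p implies not r), u
2. not Box (p implies not r), u
3. not (p implies not r), v
4. p, v
5. r, v
Accessibility: uRu, uRv, vRv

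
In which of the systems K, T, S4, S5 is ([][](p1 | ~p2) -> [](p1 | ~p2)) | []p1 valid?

T, S4, S5

K-tableau for the negation ~(([][](p1 | ~p2) -> [](p1 | ~p2)) | []p1):
1. ~(([][](p1 | ~p2) -> [](p1 | ~p2)) | []p1), u
2. ~([][](p1 | ~p2) -> [](p1 | ~p2)), u
3. ~[]p1, u
4. [][](p1 | ~p2), u
5. ~[](p1 | ~p2), u
6. ~p1, v
7. [](p1 | ~p2), v
8. ~(p1 | ~p2), w
9. ~p1, w
10. p2, w
11. [](p1 | ~p2), w
Accessibility: uRv, uRw
Complete open branch: countermodel on a K-frame, so not valid in K.
T-tableau for the negation ~(([][](p1 | ~p2) -> [](p1 | ~p2)) | []p1):
1. ~(([][](p1 | ~p2) -> [](p1 | ~p2)) | []p1), u
2. ~([][](p1 | ~p2) -> [](p1 | ~p2)), u
3. ~[]p1, u
4. [][](p1 | ~p2), u
5. ~[](p1 | ~p2), u
6. [](p1 | ~p2), u
7. p1 | ~p2, u
8. ~p2, u
9. ~p1, v
10. [](p1 | ~p2), v
11. p1 | ~p2, v
12. ~p2, v
13. ~(p1 | ~p2), w
14. ~p1, w
15. p2, w
16. [](p1 | ~p2), w
17. p1 | ~p2, w
18. ~p2, w
Accessibility: uRu, uRv, uRw, vRv, wRw
Branch closes: p2 and ~p2 both at w.
Every branch closes (one shown): valid in T, hence also in S4, S5 (every theorem of T is a theorem of S4 and S5).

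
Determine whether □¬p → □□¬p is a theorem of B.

Tableau for the negation ¬(□¬p → □□¬p):
1. ¬(□¬p → □□¬p), w0
2. □¬p, w0
3. ¬□□¬p, w0
4. ¬p, w0
5. ¬□¬p, w1
6. ¬p, w1
7. p, w2
Accessibility: w0Rw0, w0Rw1, w1Rw0, w1Rw1, w1Rw2, w2Rw1, w2Rw2
The negation has an open branch (countermodel exists).

Invalid (countermodel exists)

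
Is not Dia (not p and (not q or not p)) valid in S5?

No, not valid

Tableau for the negation Dia (not p and (not q or not p)):
1. Dia (not p and (not q or not p)), u
2. not p and (not q or not p), v
3. not p, v
4. not q or not p, v
Accessibility: uRu, uRv, vRu, vRv
The negation has an open branch (countermodel exists).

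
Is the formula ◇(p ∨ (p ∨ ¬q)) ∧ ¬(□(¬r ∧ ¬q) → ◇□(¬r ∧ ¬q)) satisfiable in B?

1. ◇(p ∨ (p ∨ ¬q)) ∧ ¬(□(¬r ∧ ¬q) → ◇□(¬r ∧ ¬q)), 0
2. ◇(p ∨ (p ∨ ¬q)), 0
3. ¬(□(¬r ∧ ¬q) → ◇□(¬r ∧ ¬q)), 0
4. □(¬r ∧ ¬q), 0
5. ¬◇□(¬r ∧ ¬q), 0
6. ¬r ∧ ¬q, 0
7. ¬r, 0
8. ¬q, 0
9. ¬□(¬r ∧ ¬q), 0
10. p ∨ (p ∨ ¬q), 1
11. ¬r ∧ ¬q, 1
12. ¬r, 1
13. ¬q, 1
14. ¬□(¬r ∧ ¬q), 1
15. p ∨ ¬q, 1
16. ¬(¬r ∧ ¬q), 2
17. ¬r ∧ ¬q, 2
18. ¬r, 2
19. ¬q, 2
20. ¬□(¬r ∧ ¬q), 2
21. q, 2
Accessibility: 0R0, 0R1, 0R2, 1R0, 1R1, 2R0, 2R2
Branch closes: q and ¬q both at 2.
Every branch closes; the branch above is one of them.

No, unsatisfiable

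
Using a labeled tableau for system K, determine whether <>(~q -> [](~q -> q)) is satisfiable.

Yes, satisfiable

1. <>(~q -> [](~q -> q)), u
2. ~q -> [](~q -> q), v   [<>-rule on 1: fresh world v, uRv]
3. [](~q -> q), v   [->-rule on 2 (branches; this branch)]
Accessibility: uRv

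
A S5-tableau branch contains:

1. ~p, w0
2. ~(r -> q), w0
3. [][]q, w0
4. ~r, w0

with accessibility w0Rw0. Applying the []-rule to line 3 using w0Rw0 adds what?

[]q, w0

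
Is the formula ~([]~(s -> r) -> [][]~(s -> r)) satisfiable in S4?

Unsatisfiable

1. ~([]~(s -> r) -> [][]~(s -> r)), u
2. []~(s -> r), u
3. ~[][]~(s -> r), u
4. ~(s -> r), u
5. s, u
6. ~r, u
7. ~[]~(s -> r), v
8. ~(s -> r), v
9. s, v
10. ~r, v
11. s -> r, w
12. ~(s -> r), w
13. s, w
14. ~r, w
15. r, w
Accessibility: uRu, uRv, uRw, vRv, vRw, wRw
Branch closes: r and ~r both at w.
(One branch shown.) All branches close.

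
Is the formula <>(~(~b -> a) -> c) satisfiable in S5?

Satisfiable

1. <>(~(~b -> a) -> c), u
2. ~(~b -> a) -> c, v
3. c, v
Accessibility: uRu, uRv, vRu, vRv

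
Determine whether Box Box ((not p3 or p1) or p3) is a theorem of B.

Valid in B

Tableau for the negation not Box Box ((not p3 or p1) or p3):
1. not Box Box ((not p3 or p1) or p3), 0
2. not Box ((not p3 or p1) or p3), 1
3. not ((not p3 or p1) or p3), 2
4. not (not p3 or p1), 2
5. not p3, 2
6. p3, 2
7. not p1, 2
Accessibility: 0R0, 0R1, 1R0, 1R1, 1R2, 2R1, 2R2
Branch closes: p3 and not p3 both at 2.
All branches of the negation close; one closing branch shown above.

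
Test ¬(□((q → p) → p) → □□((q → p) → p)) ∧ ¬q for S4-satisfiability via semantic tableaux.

No, unsatisfiable

1. ¬(□((q → p) → p) → □□((q → p) → p)) ∧ ¬q, w0
2. ¬(□((q → p) → p) → □□((q → p) → p)), w0
3. ¬q, w0
4. □((q → p) → p), w0
5. ¬□□((q → p) → p), w0
6. (q → p) → p, w0
7. p, w0
8. ¬□((q → p) → p), w1
9. (q → p) → p, w1
10. ¬(q → p), w1
11. q, w1
12. ¬p, w1
13. ¬((q → p) → p), w2
14. q → p, w2
15. ¬p, w2
16. (q → p) → p, w2
17. ¬q, w2
18. ¬(q → p), w2
19. q, w2
Accessibility: w0Rw0, w0Rw1, w0Rw2, w1Rw1, w1Rw2, w2Rw2
Branch closes: q and ¬q both at w2.
Every branch closes; the branch above is one of them.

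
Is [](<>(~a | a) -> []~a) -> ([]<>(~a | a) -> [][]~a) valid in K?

Valid in K

Tableau for the negation ~([](<>(~a | a) -> []~a) -> ([]<>(~a | a) -> [][]~a)):
1. ~([](<>(~a | a) -> []~a) -> ([]<>(~a | a) -> [][]~a)), 0
2. [](<>(~a | a) -> []~a), 0
3. ~([]<>(~a | a) -> [][]~a), 0
4. []<>(~a | a), 0
5. ~[][]~a, 0
6. ~[]~a, 1
7. <>(~a | a) -> []~a, 1
8. <>(~a | a), 1
9. ~<>(~a | a), 1
10. a, 2
11. ~(~a | a), 2
12. ~a, 2
Accessibility: 0R1, 1R2
Branch closes: a and ~a both at 2.
All branches of the negation close; one closing branch shown above.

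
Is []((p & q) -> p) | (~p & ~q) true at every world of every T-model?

Valid

Tableau for the negation ~([]((p & q) -> p) | (~p & ~q)):
1. ~([]((p & q) -> p) | (~p & ~q)), w0
2. ~[]((p & q) -> p), w0
3. ~(~p & ~q), w0
4. q, w0
5. ~((p & q) -> p), w1
6. p & q, w1
7. ~p, w1
8. p, w1
9. q, w1
Accessibility: w0Rw0, w0Rw1, w1Rw1
Branch closes: p and ~p both at w1.
All branches of the negation close; one closing branch shown above.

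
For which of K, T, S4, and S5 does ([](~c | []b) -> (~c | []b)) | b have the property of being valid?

T-tableau for the negation ~(([](~c | []b) -> (~c | []b)) | b):
1. ~(([](~c | []b) -> (~c | []b)) | b), w0
2. ~([](~c | []b) -> (~c | []b)), w0   [~|-rule on 1]
3. ~b, w0   [~|-rule on 1]
4. [](~c | []b), w0   [~->-rule on 2]
5. ~(~c | []b), w0   [~->-rule on 2]
6. c, w0   [~|-rule on 5]
7. ~[]b, w0   [~|-rule on 5]
8. ~c | []b, w0   [[]-rule on 4 via w0Rw0]
9. []b, w0   [|-rule on 8 (branches; this branch)]
10. b, w0   [[]-rule on 9 via w0Rw0]
Accessibility: w0Rw0
Branch closes: b and ~b both at w0.
Every branch closes (one shown): valid in T, hence also in S4, S5 (every theorem of T is a theorem of S4 and S5).
K-tableau for the negation ~(([](~c | []b) -> (~c | []b)) | b):
1. ~(([](~c | []b) -> (~c | []b)) | b), w0
2. ~([](~c | []b) -> (~c | []b)), w0   [~|-rule on 1]
3. ~b, w0   [~|-rule on 1]
4. [](~c | []b), w0   [~->-rule on 2]
5. ~(~c | []b), w0   [~->-rule on 2]
6. c, w0   [~|-rule on 5]
7. ~[]b, w0   [~|-rule on 5]
8. ~b, w1   [~[]-rule on 7: fresh world w1, w0Rw1]
9. ~c | []b, w1   [[]-rule on 4 via w0Rw1]
10. []b, w1   [|-rule on 9 (branches; this branch)]
Accessibility: w0Rw1
Complete open branch: countermodel on a K-frame, so not valid in K.

T, S4, S5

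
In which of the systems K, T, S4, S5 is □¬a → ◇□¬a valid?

T, S4, S5

T-tableau for the negation ¬(□¬a → ◇□¬a):
1. ¬(□¬a → ◇□¬a), u
2. □¬a, u
3. ¬◇□¬a, u
4. ¬a, u
5. ¬□¬a, u
6. a, v
7. ¬a, v
Accessibility: uRu, uRv, vRv
Branch closes: a and ¬a both at v.
Every branch closes (one shown): valid in T, hence also in S4, S5 (every theorem of T is a theorem of S4 and S5).
K-tableau for the negation ¬(□¬a → ◇□¬a):
1. ¬(□¬a → ◇□¬a), u
2. □¬a, u
3. ¬◇□¬a, u
Complete open branch: countermodel on a K-frame, so not valid in K.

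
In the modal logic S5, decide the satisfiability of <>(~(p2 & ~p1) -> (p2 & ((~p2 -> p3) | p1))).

Satisfiable (open branch found)

1. <>(~(p2 & ~p1) -> (p2 & ((~p2 -> p3) | p1))), w0
2. ~(p2 & ~p1) -> (p2 & ((~p2 -> p3) | p1)), w1   [<>-rule on 1: fresh world w1, w0Rw1]
3. p2 & ((~p2 -> p3) | p1), w1   [->-rule on 2 (branches; this branch)]
4. p2, w1   [&-rule on 3]
5. (~p2 -> p3) | p1, w1   [&-rule on 3]
6. p1, w1   [|-rule on 5 (branches; this branch)]
Accessibility: w0Rw0, w0Rw1, w1Rw0, w1Rw1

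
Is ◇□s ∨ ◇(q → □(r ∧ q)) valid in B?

Invalid (countermodel exists)

Tableau for the negation ¬(◇□s ∨ ◇(q → □(r ∧ q))):
1. ¬(◇□s ∨ ◇(q → □(r ∧ q))), w0
2. ¬◇□s, w0
3. ¬◇(q → □(r ∧ q)), w0
4. ¬□s, w0
5. ¬(q → □(r ∧ q)), w0
6. q, w0
7. ¬□(r ∧ q), w0
8. ¬s, w1
9. ¬□s, w1
10. ¬(q → □(r ∧ q)), w1
11. q, w1
12. ¬□(r ∧ q), w1
13. ¬(r ∧ q), w2
14. ¬□s, w2
15. ¬(q → □(r ∧ q)), w2
16. q, w2
17. ¬□(r ∧ q), w2
18. ¬r, w2
19. ¬s, w3
20. ¬(r ∧ q), w4
21. ¬q, w4
22. ¬s, w5
23. ¬(r ∧ q), w6
24. ¬q, w6
Accessibility: w0Rw0, w0Rw1, w0Rw2, w1Rw0, w1Rw1, w1Rw3, w1Rw4, w2Rw0, w2Rw2, w2Rw5, w2Rw6, w3Rw1, w3Rw3, w4Rw1, w4Rw4, w5Rw2, w5Rw5, w6Rw2, w6Rw6
The negation has an open branch (countermodel exists).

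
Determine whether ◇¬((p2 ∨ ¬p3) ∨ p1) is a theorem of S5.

No, not valid

Tableau for the negation ¬◇¬((p2 ∨ ¬p3) ∨ p1):
1. ¬◇¬((p2 ∨ ¬p3) ∨ p1), w0
2. (p2 ∨ ¬p3) ∨ p1, w0
3. p1, w0
Accessibility: w0Rw0
The negation has an open branch (countermodel exists).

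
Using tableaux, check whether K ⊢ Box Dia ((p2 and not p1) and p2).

Tableau for the negation not Box Dia ((p2 and not p1) and p2):
1. not Box Dia ((p2 and not p1) and p2), u
2. not Dia ((p2 and not p1) and p2), v   [neg-Box-rule on 1: fresh world v, uRv]
Accessibility: uRv
The negation has an open branch (countermodel exists).

Not valid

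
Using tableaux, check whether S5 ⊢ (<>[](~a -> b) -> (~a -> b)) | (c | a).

Tableau for the negation ~((<>[](~a -> b) -> (~a -> b)) | (c | a)):
1. ~((<>[](~a -> b) -> (~a -> b)) | (c | a)), 0
2. ~(<>[](~a -> b) -> (~a -> b)), 0   [~|-rule on 1]
3. ~(c | a), 0   [~|-rule on 1]
4. <>[](~a -> b), 0   [~->-rule on 2]
5. ~(~a -> b), 0   [~->-rule on 2]
6. ~c, 0   [~|-rule on 3]
7. ~a, 0   [~|-rule on 3]
8. ~b, 0   [~->-rule on 5]
9. [](~a -> b), 1   [<>-rule on 4: fresh world 1, 0R1]
10. ~a -> b, 0   [[]-rule on 9 via 1R0]
11. ~a -> b, 1   [[]-rule on 9 via 1R1]
12. b, 0   [->-rule on 10 (branches; this branch)]
Accessibility: 0R0, 0R1, 1R0, 1R1
Branch closes: b and ~b both at 0.
All branches of the negation close; one closing branch shown above.

Valid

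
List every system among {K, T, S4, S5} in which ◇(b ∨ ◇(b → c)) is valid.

T-tableau for the negation ¬◇(b ∨ ◇(b → c)):
1. ¬◇(b ∨ ◇(b → c)), u
2. ¬(b ∨ ◇(b → c)), u
3. ¬b, u
4. ¬◇(b → c), u
5. ¬(b → c), u
6. b, u
7. ¬c, u
Accessibility: uRu
Branch closes: b and ¬b both at u.
Every branch closes (one shown): valid in T, hence also in S4, S5 (every theorem of T is a theorem of S4 and S5).
K-tableau for the negation ¬◇(b ∨ ◇(b → c)):
1. ¬◇(b ∨ ◇(b → c)), u
Complete open branch: countermodel on a K-frame, so not valid in K.

T, S4, S5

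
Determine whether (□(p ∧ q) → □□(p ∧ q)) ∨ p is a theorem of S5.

Tableau for the negation ¬((□(p ∧ q) → □□(p ∧ q)) ∨ p):
1. ¬((□(p ∧ q) → □□(p ∧ q)) ∨ p), w0
2. ¬(□(p ∧ q) → □□(p ∧ q)), w0   [¬∨-rule on 1]
3. ¬p, w0   [¬∨-rule on 1]
4. □(p ∧ q), w0   [¬→-rule on 2]
5. ¬□□(p ∧ q), w0   [¬→-rule on 2]
6. p ∧ q, w0   [□-rule on 4 via w0Rw0]
7. p, w0   [∧-rule on 6]
8. q, w0   [∧-rule on 6]
Accessibility: w0Rw0
Branch closes: p and ¬p both at w0.
Every branch of the negation's tableau closes; the branch above is one of them.

Valid in S5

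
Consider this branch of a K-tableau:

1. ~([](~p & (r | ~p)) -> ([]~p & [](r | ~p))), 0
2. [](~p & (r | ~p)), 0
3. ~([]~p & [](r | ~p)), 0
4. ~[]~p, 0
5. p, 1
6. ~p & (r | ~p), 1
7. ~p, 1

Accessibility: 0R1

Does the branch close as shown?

Both p and ~p appear at 1.

Yes, closed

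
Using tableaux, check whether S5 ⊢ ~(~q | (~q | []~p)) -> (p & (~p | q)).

Tableau for the negation ~(~(~q | (~q | []~p)) -> (p & (~p | q))):
1. ~(~(~q | (~q | []~p)) -> (p & (~p | q))), 0
2. ~(~q | (~q | []~p)), 0
3. ~(p & (~p | q)), 0
4. q, 0
5. ~(~q | []~p), 0
6. ~[]~p, 0
7. ~p, 0
8. p, 1
Accessibility: 0R0, 0R1, 1R0, 1R1
The negation has an open branch (countermodel exists).

Invalid (countermodel exists)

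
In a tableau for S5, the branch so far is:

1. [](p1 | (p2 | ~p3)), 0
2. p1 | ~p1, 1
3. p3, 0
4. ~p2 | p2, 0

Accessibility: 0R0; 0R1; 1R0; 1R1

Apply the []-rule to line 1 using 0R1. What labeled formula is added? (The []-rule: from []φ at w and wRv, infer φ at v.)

p1 | (p2 | ~p3), 1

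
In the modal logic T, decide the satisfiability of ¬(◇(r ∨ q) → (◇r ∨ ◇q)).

Unsatisfiable

1. ¬(◇(r ∨ q) → (◇r ∨ ◇q)), u
2. ◇(r ∨ q), u
3. ¬(◇r ∨ ◇q), u
4. ¬◇r, u
5. ¬◇q, u
6. ¬r, u
7. ¬q, u
8. r ∨ q, v
9. ¬r, v
10. ¬q, v
11. q, v
Accessibility: uRu, uRv, vRv
Branch closes: q and ¬q both at v.
(One branch shown.) All branches close.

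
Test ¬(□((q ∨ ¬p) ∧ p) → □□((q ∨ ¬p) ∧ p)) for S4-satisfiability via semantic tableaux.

1. ¬(□((q ∨ ¬p) ∧ p) → □□((q ∨ ¬p) ∧ p)), u
2. □((q ∨ ¬p) ∧ p), u   [¬→-rule on 1]
3. ¬□□((q ∨ ¬p) ∧ p), u   [¬→-rule on 1]
4. (q ∨ ¬p) ∧ p, u   [□-rule on 2 via uRu]
5. q ∨ ¬p, u   [∧-rule on 4]
6. p, u   [∧-rule on 4]
7. q, u   [∨-rule on 5 (branches; this branch)]
8. ¬□((q ∨ ¬p) ∧ p), v   [¬□-rule on 3: fresh world v, uRv]
9. (q ∨ ¬p) ∧ p, v   [□-rule on 2 via uRv]
10. q ∨ ¬p, v   [∧-rule on 9]
11. p, v   [∧-rule on 9]
12. q, v   [∨-rule on 10 (branches; this branch)]
13. ¬((q ∨ ¬p) ∧ p), w   [¬□-rule on 8: fresh world w, vRw]
14. (q ∨ ¬p) ∧ p, w   [□-rule on 2 via uRw]
15. q ∨ ¬p, w   [∧-rule on 14]
16. p, w   [∧-rule on 14]
17. ¬(q ∨ ¬p), w   [¬∧-rule on 13 (branches; this branch)]
18. ¬q, w   [¬∨-rule on 17]
19. ¬p, w   [∨-rule on 15 (branches; this branch)]
Accessibility: uRu, uRv, uRw, vRv, vRw, wRw
Branch closes: p and ¬p both at w.
Every branch closes; the branch above is one of them.

No, unsatisfiable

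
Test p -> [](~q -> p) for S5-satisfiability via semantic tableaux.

Yes, satisfiable

1. p -> [](~q -> p), u
2. [](~q -> p), u
3. ~q -> p, u
4. p, u
Accessibility: uRu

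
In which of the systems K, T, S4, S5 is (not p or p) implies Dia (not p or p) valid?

T, S4, S5

T-tableau for the negation not ((not p or p) implies Dia (not p or p)):
1. not ((not p or p) implies Dia (not p or p)), u
2. not p or p, u   [neg-implies-rule on 1]
3. not Dia (not p or p), u   [neg-implies-rule on 1]
4. not (not p or p), u   [neg-Dia-rule on 3 via uRu]
5. p, u   [neg-or-rule on 4]
6. not p, u   [neg-or-rule on 4]
Accessibility: uRu
Branch closes: p and not p both at u.
Every branch closes (one shown): valid in T, hence also in S4, S5 (every theorem of T is a theorem of S4 and S5).
K-tableau for the negation not ((not p or p) implies Dia (not p or p)):
1. not ((not p or p) implies Dia (not p or p)), u
2. not p or p, u   [neg-implies-rule on 1]
3. not Dia (not p or p), u   [neg-implies-rule on 1]
4. p, u   [or-rule on 2 (branches; this branch)]
Complete open branch: countermodel on a K-frame, so not valid in K.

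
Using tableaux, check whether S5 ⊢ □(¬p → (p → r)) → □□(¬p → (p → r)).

Yes, valid

Tableau for the negation ¬(□(¬p → (p → r)) → □□(¬p → (p → r))):
1. ¬(□(¬p → (p → r)) → □□(¬p → (p → r))), u
2. □(¬p → (p → r)), u
3. ¬□□(¬p → (p → r)), u
4. ¬p → (p → r), u
5. p → r, u
6. r, u
7. ¬□(¬p → (p → r)), v
8. ¬p → (p → r), v
9. p → r, v
10. r, v
11. ¬(¬p → (p → r)), w
12. ¬p, w
13. ¬(p → r), w
14. p, w
15. ¬r, w
Accessibility: uRu, uRv, uRw, vRu, vRv, vRw, wRu, wRv, wRw
Branch closes: p and ¬p both at w.
Every branch of the negation's tableau closes; the branch above is one of them.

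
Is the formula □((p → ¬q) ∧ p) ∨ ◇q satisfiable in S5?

Satisfiable

1. □((p → ¬q) ∧ p) ∨ ◇q, w0
2. ◇q, w0   [∨-rule on 1 (branches; this branch)]
3. q, w1   [◇-rule on 2: fresh world w1, w0Rw1]
Accessibility: w0Rw0, w0Rw1, w1Rw0, w1Rw1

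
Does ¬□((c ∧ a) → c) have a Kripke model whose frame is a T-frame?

No, unsatisfiable

1. ¬□((c ∧ a) → c), u
2. ¬((c ∧ a) → c), v   [¬□-rule on 1: fresh world v, uRv]
3. c ∧ a, v   [¬→-rule on 2]
4. ¬c, v   [¬→-rule on 2]
5. c, v   [∧-rule on 3]
6. a, v   [∧-rule on 3]
Accessibility: uRu, uRv, vRv
Branch closes: c and ¬c both at v.
(One branch shown.) All branches close.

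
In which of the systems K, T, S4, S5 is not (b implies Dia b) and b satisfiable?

T-tableau for the formula:
1. not (b implies Dia b) and b, u
2. not (b implies Dia b), u
3. b, u
4. not Dia b, u
5. not b, u
Accessibility: uRu
Branch closes: b and not b both at u.
Every branch closes (one shown): unsatisfiable in T, hence also in S4, S5 (every S4/S5-frame is a T-frame).
K-tableau for the formula:
1. not (b implies Dia b) and b, u
2. not (b implies Dia b), u
3. b, u
4. not Dia b, u
Complete open branch: satisfiable in K.

K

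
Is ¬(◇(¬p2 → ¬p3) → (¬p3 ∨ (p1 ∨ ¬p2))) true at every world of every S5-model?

No, not valid

Tableau for the negation ◇(¬p2 → ¬p3) → (¬p3 ∨ (p1 ∨ ¬p2)):
1. ◇(¬p2 → ¬p3) → (¬p3 ∨ (p1 ∨ ¬p2)), w0
2. ¬p3 ∨ (p1 ∨ ¬p2), w0
3. p1 ∨ ¬p2, w0
4. ¬p2, w0
Accessibility: w0Rw0
The negation has an open branch (countermodel exists).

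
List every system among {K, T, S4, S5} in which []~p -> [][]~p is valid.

S4, S5

T-tableau for the negation ~([]~p -> [][]~p):
1. ~([]~p -> [][]~p), u
2. []~p, u
3. ~[][]~p, u
4. ~p, u
5. ~[]~p, v
6. ~p, v
7. p, w
Accessibility: uRu, uRv, vRv, vRw, wRw
Complete open branch: countermodel on a T-frame, so not valid in T, nor in K (the same frame is also a K-frame).
S4-tableau for the negation ~([]~p -> [][]~p):
1. ~([]~p -> [][]~p), u
2. []~p, u
3. ~[][]~p, u
4. ~p, u
5. ~[]~p, v
6. ~p, v
7. p, w
8. ~p, w
Accessibility: uRu, uRv, uRw, vRv, vRw, wRw
Branch closes: p and ~p both at w.
Every branch closes (one shown): valid in S4, hence also in S5 (every theorem of S4 is a theorem of S5).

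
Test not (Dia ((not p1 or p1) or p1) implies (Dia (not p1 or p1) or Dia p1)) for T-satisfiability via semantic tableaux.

Unsatisfiable

1. not (Dia ((not p1 or p1) or p1) implies (Dia (not p1 or p1) or Dia p1)), u
2. Dia ((not p1 or p1) or p1), u
3. not (Dia (not p1 or p1) or Dia p1), u
4. not Dia (not p1 or p1), u
5. not Dia p1, u
6. not (not p1 or p1), u
7. p1, u
8. not p1, u
Accessibility: uRu
Branch closes: p1 and not p1 both at u.
All branches of the tableau close; one closing branch shown above.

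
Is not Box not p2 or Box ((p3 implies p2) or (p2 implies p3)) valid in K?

Tableau for the negation not (not Box not p2 or Box ((p3 implies p2) or (p2 implies p3))):
1. not (not Box not p2 or Box ((p3 implies p2) or (p2 implies p3))), u
2. Box not p2, u
3. not Box ((p3 implies p2) or (p2 implies p3)), u
4. not ((p3 implies p2) or (p2 implies p3)), v
5. not (p3 implies p2), v
6. not (p2 implies p3), v
7. p3, v
8. not p2, v
9. p2, v
10. not p3, v
Accessibility: uRv
Branch closes: p2 and not p2 both at v.
All branches of the negation close; one closing branch shown above.

Yes, valid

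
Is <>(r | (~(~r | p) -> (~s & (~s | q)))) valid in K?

Invalid (countermodel exists)

Tableau for the negation ~<>(r | (~(~r | p) -> (~s & (~s | q)))):
1. ~<>(r | (~(~r | p) -> (~s & (~s | q)))), u
The negation has an open branch (countermodel exists).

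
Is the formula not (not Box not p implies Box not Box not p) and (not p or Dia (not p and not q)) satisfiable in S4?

Satisfiable

1. not (not Box not p implies Box not Box not p) and (not p or Dia (not p and not q)), 0
2. not (not Box not p implies Box not Box not p), 0
3. not p or Dia (not p and not q), 0
4. not Box not p, 0
5. not Box not Box not p, 0
6. Dia (not p and not q), 0
7. p, 1
8. Box not p, 2
9. not p, 2
10. not p and not q, 3
11. not p, 3
12. not q, 3
Accessibility: 0R0, 0R1, 0R2, 0R3, 1R1, 2R2, 3R3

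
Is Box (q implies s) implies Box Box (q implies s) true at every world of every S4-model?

Tableau for the negation not (Box (q implies s) implies Box Box (q implies s)):
1. not (Box (q implies s) implies Box Box (q implies s)), u
2. Box (q implies s), u
3. not Box Box (q implies s), u
4. q implies s, u
5. s, u
6. not Box (q implies s), v
7. q implies s, v
8. s, v
9. not (q implies s), w
10. q, w
11. not s, w
12. q implies s, w
13. s, w
Accessibility: uRu, uRv, uRw, vRv, vRw, wRw
Branch closes: s and not s both at w.
All branches of the negation close; one closing branch shown above.

Valid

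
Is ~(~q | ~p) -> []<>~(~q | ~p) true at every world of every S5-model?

Valid in S5

Tableau for the negation ~(~(~q | ~p) -> []<>~(~q | ~p)):
1. ~(~(~q | ~p) -> []<>~(~q | ~p)), u
2. ~(~q | ~p), u   [~->-rule on 1]
3. ~[]<>~(~q | ~p), u   [~->-rule on 1]
4. q, u   [~|-rule on 2]
5. p, u   [~|-rule on 2]
6. ~<>~(~q | ~p), v   [~[]-rule on 3: fresh world v, uRv]
7. ~q | ~p, u   [~<>-rule on 6 via vRu]
8. ~q | ~p, v   [~<>-rule on 6 via vRv]
9. ~p, u   [|-rule on 7 (branches; this branch)]
Accessibility: uRu, uRv, vRu, vRv
Branch closes: p and ~p both at u.
All branches of the negation close; one closing branch shown above.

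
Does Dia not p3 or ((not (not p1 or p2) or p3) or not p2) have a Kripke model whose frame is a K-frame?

Satisfiable (open branch found)

1. Dia not p3 or ((not (not p1 or p2) or p3) or not p2), 0
2. (not (not p1 or p2) or p3) or not p2, 0
3. not p2, 0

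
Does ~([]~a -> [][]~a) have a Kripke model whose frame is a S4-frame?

Unsatisfiable

1. ~([]~a -> [][]~a), w0
2. []~a, w0   [~->-rule on 1]
3. ~[][]~a, w0   [~->-rule on 1]
4. ~a, w0   [[]-rule on 2 via w0Rw0]
5. ~[]~a, w1   [~[]-rule on 3: fresh world w1, w0Rw1]
6. ~a, w1   [[]-rule on 2 via w0Rw1]
7. a, w2   [~[]-rule on 5: fresh world w2, w1Rw2]
8. ~a, w2   [[]-rule on 2 via w0Rw2]
Accessibility: w0Rw0, w0Rw1, w0Rw2, w1Rw1, w1Rw2, w2Rw2
Branch closes: a and ~a both at w2.
Every branch closes; the branch above is one of them.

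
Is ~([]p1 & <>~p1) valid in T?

Tableau for the negation []p1 & <>~p1:
1. []p1 & <>~p1, w0
2. []p1, w0
3. <>~p1, w0
4. p1, w0
5. ~p1, w1
6. p1, w1
Accessibility: w0Rw0, w0Rw1, w1Rw1
Branch closes: p1 and ~p1 both at w1.
Every branch of the negation's tableau closes; the branch above is one of them.

Valid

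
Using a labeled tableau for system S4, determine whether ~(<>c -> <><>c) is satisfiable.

No, unsatisfiable

1. ~(<>c -> <><>c), u
2. <>c, u   [~->-rule on 1]
3. ~<><>c, u   [~->-rule on 1]
4. ~<>c, u   [~<>-rule on 3 via uRu]
5. ~c, u   [~<>-rule on 4 via uRu]
6. c, v   [<>-rule on 2: fresh world v, uRv]
7. ~<>c, v   [~<>-rule on 3 via uRv]
8. ~c, v   [~<>-rule on 4 via uRv]
Accessibility: uRu, uRv, vRv
Branch closes: c and ~c both at v.
All branches of the tableau close; one closing branch shown above.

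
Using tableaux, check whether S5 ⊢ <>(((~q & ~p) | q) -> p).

Tableau for the negation ~<>(((~q & ~p) | q) -> p):
1. ~<>(((~q & ~p) | q) -> p), 0
2. ~(((~q & ~p) | q) -> p), 0   [~<>-rule on 1 via 0R0]
3. (~q & ~p) | q, 0   [~->-rule on 2]
4. ~p, 0   [~->-rule on 2]
5. q, 0   [|-rule on 3 (branches; this branch)]
Accessibility: 0R0
The negation has an open branch (countermodel exists).

Not valid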